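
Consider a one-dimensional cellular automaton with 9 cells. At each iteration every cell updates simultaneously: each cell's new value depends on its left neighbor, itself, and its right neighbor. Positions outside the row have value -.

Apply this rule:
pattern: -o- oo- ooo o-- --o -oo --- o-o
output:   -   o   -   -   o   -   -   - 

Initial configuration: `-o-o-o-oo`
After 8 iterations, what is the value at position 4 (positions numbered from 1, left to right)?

o-------o
-------o-
------o--
-----o---
----o----
---o-----
--o------
-o-------
position 4 holds -

-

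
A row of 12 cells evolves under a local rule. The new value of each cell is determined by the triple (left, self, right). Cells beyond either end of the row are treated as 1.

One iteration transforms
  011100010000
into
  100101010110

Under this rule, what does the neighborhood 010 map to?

1

At position 7 the neighborhood is 010; the next row has 1 there.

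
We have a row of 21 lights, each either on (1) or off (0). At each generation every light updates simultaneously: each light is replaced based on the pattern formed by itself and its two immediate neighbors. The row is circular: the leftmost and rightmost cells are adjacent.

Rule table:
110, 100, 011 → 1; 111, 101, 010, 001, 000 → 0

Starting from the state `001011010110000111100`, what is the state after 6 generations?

000011000111000100110
000011100101100010111
100010110001110000101
110000111001011000001
011000101100011100001
011100001110010110000

011100001110010110000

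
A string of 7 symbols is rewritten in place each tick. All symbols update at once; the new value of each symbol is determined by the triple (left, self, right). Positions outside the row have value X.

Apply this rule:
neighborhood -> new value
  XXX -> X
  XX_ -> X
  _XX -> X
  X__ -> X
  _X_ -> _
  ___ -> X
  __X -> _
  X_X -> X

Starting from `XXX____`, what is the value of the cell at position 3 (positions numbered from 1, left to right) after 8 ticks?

XXXXXX_
XXXXXXX
XXXXXXX  (fixed point — unchanged through tick 8)
position 3 holds X

X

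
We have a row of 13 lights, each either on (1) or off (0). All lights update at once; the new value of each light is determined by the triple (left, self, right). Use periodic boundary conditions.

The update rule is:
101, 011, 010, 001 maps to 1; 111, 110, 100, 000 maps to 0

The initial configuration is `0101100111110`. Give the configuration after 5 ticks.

0011000001100

1111001100000
1000011000001
0000110000011
0001100000110
0011000001100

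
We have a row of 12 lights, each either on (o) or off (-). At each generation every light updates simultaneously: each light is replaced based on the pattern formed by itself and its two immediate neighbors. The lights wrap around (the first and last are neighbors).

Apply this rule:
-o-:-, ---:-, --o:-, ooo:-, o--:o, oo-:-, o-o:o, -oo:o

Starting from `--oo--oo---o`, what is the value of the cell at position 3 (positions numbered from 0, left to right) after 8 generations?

o

o-o-o-o-o---
-o-o-o-o-o--
--o-o-o-o-o-
---o-o-o-o-o
o---o-o-o-o-
-o---o-o-o-o
o-o---o-o-o-
-o-o---o-o-o
position 3 holds o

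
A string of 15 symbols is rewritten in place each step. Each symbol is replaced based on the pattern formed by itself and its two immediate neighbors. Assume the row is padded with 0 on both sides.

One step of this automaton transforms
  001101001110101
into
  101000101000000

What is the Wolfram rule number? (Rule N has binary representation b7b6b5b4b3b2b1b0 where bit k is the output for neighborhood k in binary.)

25

position 9: 111 → 0  (bit 7 = 0)
position 3: 110 → 0  (bit 6 = 0)
position 4: 101 → 0  (bit 5 = 0)
position 6: 100 → 1  (bit 4 = 1)
position 2: 011 → 1  (bit 3 = 1)
position 5: 010 → 0  (bit 2 = 0)
position 1: 001 → 0  (bit 1 = 0)
position 0: 000 → 1  (bit 0 = 1)
bits b7..b0 = 00011001 = 25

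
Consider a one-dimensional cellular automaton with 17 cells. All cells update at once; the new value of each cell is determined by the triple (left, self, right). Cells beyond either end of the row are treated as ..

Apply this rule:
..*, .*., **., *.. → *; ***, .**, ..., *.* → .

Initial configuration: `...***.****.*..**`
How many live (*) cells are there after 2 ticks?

10

..*..*....*.***.*
.******..**...*.*
count of *: 10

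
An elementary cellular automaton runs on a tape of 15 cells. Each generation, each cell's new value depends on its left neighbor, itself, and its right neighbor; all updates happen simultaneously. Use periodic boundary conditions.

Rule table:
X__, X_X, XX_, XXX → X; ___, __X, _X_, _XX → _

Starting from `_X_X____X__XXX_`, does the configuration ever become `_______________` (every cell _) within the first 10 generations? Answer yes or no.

__X_X____X__XXX
X__X_X____X__XX
XX__X_X____X__X
XXX__X_X____X__
_XXX__X_X____X_
__XXX__X_X____X
X__XXX__X_X____
_X__XXX__X_X___
__X__XXX__X_X__
___X__XXX__X_X_
generation 10 is ___X__XXX__X_X_, still not uniform _

no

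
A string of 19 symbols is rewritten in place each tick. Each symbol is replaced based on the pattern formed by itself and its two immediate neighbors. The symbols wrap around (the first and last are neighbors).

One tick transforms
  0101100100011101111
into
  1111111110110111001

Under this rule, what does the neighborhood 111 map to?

0

At position 12 the neighborhood is 111; the next row has 0 there.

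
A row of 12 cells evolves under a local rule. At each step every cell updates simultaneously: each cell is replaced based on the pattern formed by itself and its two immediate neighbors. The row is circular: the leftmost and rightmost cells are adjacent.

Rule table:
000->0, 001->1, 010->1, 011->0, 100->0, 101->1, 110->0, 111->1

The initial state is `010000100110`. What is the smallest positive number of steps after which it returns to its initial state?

110001101000
000010011001
000110100011
001001100100
011010001100
100110010000
101000110001
011001000010
100011000110
100100001001
001100011010
010000100110

12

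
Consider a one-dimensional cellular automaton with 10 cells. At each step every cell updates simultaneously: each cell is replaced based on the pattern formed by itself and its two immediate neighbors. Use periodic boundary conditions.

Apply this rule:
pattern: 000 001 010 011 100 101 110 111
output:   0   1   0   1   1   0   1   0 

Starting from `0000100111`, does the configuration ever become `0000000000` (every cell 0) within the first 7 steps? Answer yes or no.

no

1001011101
1110010101
0011100001
1110110010
1010111100
0000100111  (repeats step 0; period 6)
step 7: 1001011101
step 7 is 1001011101, still not uniform 0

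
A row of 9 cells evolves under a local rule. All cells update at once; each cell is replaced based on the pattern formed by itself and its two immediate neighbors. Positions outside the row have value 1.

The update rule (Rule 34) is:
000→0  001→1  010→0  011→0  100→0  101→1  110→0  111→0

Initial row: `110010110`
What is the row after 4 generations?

generation 1: 000101001
generation 2: 001010010
generation 3: 010100101
generation 4: 101001010

101001010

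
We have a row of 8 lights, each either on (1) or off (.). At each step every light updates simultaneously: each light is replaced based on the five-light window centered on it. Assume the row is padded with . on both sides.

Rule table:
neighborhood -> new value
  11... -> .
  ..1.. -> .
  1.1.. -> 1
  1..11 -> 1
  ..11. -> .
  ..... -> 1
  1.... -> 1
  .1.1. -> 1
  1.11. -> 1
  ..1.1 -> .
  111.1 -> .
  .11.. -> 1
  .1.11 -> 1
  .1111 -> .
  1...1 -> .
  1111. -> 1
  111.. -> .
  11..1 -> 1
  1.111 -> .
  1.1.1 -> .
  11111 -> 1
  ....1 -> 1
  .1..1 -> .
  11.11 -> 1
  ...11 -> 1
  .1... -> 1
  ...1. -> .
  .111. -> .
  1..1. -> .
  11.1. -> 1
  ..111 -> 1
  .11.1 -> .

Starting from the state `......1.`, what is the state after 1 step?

11111..1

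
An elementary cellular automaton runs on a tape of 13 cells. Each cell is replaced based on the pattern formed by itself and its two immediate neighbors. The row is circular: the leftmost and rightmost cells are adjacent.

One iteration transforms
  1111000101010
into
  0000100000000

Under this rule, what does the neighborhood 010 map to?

At position 7 the neighborhood is 010; the next row has 0 there.

0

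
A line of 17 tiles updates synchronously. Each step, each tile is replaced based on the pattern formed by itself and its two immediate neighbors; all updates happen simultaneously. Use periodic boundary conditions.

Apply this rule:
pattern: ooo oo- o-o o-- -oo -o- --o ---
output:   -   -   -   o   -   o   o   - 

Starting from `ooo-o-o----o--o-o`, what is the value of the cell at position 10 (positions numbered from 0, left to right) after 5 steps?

-

----o-oo--ooooo--
---oo---oo-----o-
--o--o-o--o---ooo
oooooo-ooooo-o---
-------------oo-o
position 10 holds -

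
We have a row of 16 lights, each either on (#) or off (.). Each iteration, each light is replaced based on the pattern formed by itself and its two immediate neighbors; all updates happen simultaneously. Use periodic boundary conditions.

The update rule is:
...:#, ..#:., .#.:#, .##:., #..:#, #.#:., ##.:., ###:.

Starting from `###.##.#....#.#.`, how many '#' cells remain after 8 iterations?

.......####.#.#.
######......#.##
......#####.#...
#####.......####
.....######.....
####.......#####
....######......
###.......######
count of #: 9

9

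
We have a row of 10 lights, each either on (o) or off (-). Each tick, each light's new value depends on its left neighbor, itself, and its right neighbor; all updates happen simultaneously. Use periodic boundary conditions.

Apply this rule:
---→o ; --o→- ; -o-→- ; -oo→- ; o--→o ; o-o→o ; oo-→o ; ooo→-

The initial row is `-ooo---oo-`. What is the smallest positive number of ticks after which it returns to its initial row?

10

---ooo--oo
oo---oo--o
-ooo--oo--
---oo--ooo
oo--oo---o
-oo--ooo--
--oo---ooo
o--ooo---o
oo---ooo--
-ooo---oo-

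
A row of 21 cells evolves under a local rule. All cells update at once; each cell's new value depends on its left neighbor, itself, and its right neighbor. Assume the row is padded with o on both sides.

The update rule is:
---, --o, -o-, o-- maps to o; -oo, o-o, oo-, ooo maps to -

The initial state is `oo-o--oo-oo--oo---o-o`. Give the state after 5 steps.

---ooo-----oo--oooo--

---ooo-----oo--oooo--
ooo---ooooo--oo----oo
---ooo-----oo--oooo--  (repeats step 1; period 2)
step 5: ---ooo-----oo--oooo--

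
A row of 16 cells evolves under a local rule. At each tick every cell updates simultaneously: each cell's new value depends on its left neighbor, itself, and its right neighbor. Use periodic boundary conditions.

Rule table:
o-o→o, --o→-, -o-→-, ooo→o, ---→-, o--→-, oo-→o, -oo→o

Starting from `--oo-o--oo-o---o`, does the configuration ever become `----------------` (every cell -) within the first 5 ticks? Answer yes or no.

no

tick 1: --ooo---ooo-----
tick 2: --ooo---ooo-----  (fixed point — unchanged through tick 5)
tick 5 is --ooo---ooo-----, still not uniform -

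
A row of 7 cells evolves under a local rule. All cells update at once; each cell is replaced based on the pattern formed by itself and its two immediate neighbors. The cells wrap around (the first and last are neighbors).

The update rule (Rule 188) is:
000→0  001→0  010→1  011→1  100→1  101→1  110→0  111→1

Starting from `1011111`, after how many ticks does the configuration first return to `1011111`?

0111111
1111110
1111101
1111011
1110111
1101111
1011111

7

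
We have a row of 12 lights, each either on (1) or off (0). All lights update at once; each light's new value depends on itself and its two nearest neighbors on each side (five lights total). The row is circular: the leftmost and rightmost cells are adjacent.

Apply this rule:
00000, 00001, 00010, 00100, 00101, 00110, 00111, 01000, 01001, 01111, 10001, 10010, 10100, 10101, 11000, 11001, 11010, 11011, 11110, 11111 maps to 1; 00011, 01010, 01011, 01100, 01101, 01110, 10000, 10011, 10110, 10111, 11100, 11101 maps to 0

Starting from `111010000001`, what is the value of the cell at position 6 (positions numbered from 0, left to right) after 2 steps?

step 1: 110111011101
step 2: 001000100010
position 6 holds 1

1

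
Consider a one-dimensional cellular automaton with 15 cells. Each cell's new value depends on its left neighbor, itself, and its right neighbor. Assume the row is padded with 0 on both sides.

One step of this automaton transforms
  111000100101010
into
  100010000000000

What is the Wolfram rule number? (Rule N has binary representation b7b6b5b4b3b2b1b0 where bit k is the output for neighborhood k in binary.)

9

position 1: 111 → 0  (bit 7 = 0)
position 2: 110 → 0  (bit 6 = 0)
position 10: 101 → 0  (bit 5 = 0)
position 3: 100 → 0  (bit 4 = 0)
position 0: 011 → 1  (bit 3 = 1)
position 6: 010 → 0  (bit 2 = 0)
position 5: 001 → 0  (bit 1 = 0)
position 4: 000 → 1  (bit 0 = 1)
bits b7..b0 = 00001001 = 9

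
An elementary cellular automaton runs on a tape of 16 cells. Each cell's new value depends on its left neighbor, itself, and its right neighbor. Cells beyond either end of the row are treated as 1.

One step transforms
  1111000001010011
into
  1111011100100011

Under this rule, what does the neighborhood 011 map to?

1

At position 14 the neighborhood is 011; the next row has 1 there.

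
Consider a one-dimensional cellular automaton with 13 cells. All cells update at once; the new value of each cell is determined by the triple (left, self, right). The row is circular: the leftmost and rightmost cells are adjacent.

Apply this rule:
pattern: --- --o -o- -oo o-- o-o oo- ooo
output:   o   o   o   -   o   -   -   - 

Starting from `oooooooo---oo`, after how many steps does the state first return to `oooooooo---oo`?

--------ooo--
oooooooo---oo

2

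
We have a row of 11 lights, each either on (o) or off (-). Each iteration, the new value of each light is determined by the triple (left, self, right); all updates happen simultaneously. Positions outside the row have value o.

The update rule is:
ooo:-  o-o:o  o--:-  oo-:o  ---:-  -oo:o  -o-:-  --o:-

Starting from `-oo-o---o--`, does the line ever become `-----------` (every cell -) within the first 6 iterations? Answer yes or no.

yes

iteration 1: oooo-------
iteration 2: ---o-------
iteration 3: -----------
all cells are - at iteration 3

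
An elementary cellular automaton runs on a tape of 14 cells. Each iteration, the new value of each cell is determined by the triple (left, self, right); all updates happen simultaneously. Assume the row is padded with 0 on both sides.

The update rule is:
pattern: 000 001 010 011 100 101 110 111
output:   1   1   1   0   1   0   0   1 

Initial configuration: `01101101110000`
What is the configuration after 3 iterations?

10000000101111
11111111100110
01111111011001

01111111011001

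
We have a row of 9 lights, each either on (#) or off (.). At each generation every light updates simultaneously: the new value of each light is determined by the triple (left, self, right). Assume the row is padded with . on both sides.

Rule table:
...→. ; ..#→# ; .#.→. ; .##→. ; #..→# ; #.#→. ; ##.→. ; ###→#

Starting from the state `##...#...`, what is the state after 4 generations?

...#.#...

generation 1: ..#.#.#..
generation 2: .#.....#.
generation 3: #.#...#.#
generation 4: ...#.#...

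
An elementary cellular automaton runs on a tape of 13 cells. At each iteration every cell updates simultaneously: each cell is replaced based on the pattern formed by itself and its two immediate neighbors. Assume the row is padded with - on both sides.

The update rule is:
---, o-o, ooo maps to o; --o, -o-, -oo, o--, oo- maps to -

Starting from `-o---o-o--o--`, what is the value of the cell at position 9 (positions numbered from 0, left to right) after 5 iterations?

o

---o--o-----o
oo------ooo--
---oooo--o--o
oo--oo-------
-------oooooo
position 9 holds o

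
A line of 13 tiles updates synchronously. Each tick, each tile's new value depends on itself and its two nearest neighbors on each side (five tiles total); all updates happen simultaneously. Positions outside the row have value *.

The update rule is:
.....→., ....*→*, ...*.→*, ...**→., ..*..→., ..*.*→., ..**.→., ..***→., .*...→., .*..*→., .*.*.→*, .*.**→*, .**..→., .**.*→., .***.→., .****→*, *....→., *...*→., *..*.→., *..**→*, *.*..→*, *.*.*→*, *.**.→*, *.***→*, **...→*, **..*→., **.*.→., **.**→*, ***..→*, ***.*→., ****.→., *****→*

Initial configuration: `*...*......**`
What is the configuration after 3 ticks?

tick 1: **.*.....*..*
tick 2: ...*...**..*.
tick 3: *.*.........*

*.*.........*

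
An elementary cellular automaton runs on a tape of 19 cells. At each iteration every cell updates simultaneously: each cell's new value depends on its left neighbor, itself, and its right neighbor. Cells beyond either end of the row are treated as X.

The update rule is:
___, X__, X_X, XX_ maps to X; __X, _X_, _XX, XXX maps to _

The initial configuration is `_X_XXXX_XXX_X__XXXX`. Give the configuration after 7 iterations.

X_X___XX__XX_X_____
XX_XX__XX__XX_XXXX_
_XX_XX__XX__XX___XX
X_XX_XX__XX__XXX___
XX_XX_XX__XX___XXX_
_XX_XX_XX__XXX___XX
X_XX_XX_XX___XXX___

X_XX_XX_XX___XXX___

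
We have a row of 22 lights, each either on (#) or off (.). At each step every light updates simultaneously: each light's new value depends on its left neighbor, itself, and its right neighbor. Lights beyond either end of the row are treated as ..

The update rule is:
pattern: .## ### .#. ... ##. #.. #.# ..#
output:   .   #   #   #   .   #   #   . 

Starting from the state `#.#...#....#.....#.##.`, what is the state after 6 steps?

..#..###.#..###.#####.

#####.####.#####.##..#
.###.#.##.#.###.#..#.#
..#.###..###.#.###.###
#.##.#.#..#.###.#.#.#.
##..#####.##.#.#######
..#..###.#..###.#####.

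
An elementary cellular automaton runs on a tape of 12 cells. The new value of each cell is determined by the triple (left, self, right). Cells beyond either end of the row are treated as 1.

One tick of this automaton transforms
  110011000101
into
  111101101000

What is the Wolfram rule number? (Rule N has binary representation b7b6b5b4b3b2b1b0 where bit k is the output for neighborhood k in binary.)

position 0: 111 → 1  (bit 7 = 1)
position 1: 110 → 1  (bit 6 = 1)
position 10: 101 → 0  (bit 5 = 0)
position 2: 100 → 1  (bit 4 = 1)
position 4: 011 → 0  (bit 3 = 0)
position 9: 010 → 0  (bit 2 = 0)
position 3: 001 → 1  (bit 1 = 1)
position 7: 000 → 0  (bit 0 = 0)
bits b7..b0 = 11010010 = 210

210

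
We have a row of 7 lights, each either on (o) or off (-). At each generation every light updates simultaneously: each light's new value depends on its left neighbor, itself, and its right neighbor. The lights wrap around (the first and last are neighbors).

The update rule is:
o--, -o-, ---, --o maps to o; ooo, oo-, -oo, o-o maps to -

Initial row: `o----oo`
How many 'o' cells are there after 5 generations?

generation 1: -oooo--
generation 2: o----oo  (repeats generation 0; period 2)
generation 5: -oooo--
count of o: 4

4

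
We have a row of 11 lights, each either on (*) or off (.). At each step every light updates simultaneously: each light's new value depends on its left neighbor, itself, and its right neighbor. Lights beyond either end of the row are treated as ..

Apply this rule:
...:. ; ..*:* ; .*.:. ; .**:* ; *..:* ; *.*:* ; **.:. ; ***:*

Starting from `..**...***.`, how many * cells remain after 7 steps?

step 1: .**.*.***.*
step 2: **.*.***.*.
step 3: *.*.***.*.*
step 4: .*.***.*.*.
step 5: *.***.*.*.*
step 6: .***.*.*.*.
step 7: ***.*.*.*.*
count of *: 7

7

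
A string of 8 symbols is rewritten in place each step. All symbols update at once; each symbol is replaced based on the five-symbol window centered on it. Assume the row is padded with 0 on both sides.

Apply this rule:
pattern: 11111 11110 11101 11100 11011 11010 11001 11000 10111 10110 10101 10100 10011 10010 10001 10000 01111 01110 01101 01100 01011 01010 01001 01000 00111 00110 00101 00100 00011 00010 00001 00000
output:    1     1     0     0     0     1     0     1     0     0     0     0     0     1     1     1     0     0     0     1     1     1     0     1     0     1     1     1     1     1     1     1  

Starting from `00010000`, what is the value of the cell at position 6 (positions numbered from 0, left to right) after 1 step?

11111111
position 6 holds 1

1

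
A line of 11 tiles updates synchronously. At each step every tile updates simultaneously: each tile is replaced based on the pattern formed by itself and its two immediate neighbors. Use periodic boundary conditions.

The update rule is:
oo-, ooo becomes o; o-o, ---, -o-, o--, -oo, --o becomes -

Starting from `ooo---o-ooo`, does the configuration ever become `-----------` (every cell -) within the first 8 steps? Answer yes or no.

yes

ooo------oo
ooo-------o
ooo--------
-oo--------
--o--------
-----------
all cells are - at step 6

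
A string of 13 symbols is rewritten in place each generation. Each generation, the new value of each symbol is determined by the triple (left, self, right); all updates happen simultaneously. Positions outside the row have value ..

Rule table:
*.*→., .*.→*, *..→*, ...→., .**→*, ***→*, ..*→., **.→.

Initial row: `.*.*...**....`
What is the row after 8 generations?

.*.**..*.*...
.*.*.*.*.**..
.*.*.*.*.*.*.
.*.*.*.*.*.**
.*.*.*.*.*.*.  (repeats generation 3; period 2)
generation 8: .*.*.*.*.*.**

.*.*.*.*.*.**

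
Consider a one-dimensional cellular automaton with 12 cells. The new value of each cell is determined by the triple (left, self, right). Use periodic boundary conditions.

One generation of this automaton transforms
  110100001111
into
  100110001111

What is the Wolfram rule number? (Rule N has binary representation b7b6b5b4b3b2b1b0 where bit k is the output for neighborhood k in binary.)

156

position 0: 111 → 1  (bit 7 = 1)
position 1: 110 → 0  (bit 6 = 0)
position 2: 101 → 0  (bit 5 = 0)
position 4: 100 → 1  (bit 4 = 1)
position 8: 011 → 1  (bit 3 = 1)
position 3: 010 → 1  (bit 2 = 1)
position 7: 001 → 0  (bit 1 = 0)
position 5: 000 → 0  (bit 0 = 0)
bits b7..b0 = 10011100 = 156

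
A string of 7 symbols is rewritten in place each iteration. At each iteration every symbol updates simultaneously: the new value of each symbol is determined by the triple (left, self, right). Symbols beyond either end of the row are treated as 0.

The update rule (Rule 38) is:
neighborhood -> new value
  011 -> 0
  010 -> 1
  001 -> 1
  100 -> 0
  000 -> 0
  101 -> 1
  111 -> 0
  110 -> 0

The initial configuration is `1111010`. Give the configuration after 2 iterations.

0000110
0001000

0001000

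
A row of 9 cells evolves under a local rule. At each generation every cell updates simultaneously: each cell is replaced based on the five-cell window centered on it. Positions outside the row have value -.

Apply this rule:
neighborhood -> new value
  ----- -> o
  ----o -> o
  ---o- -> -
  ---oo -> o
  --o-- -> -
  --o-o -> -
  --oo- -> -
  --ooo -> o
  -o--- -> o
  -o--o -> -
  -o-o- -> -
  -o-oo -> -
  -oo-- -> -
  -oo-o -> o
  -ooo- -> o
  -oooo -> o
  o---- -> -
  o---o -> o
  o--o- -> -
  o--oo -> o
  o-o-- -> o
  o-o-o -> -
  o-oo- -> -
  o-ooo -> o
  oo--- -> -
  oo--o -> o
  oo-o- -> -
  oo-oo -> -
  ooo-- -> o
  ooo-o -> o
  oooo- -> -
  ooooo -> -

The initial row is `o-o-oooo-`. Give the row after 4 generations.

----oo-o-
oooo-o-oo
oo-o-----
-o-oo-ooo

-o-oo-ooo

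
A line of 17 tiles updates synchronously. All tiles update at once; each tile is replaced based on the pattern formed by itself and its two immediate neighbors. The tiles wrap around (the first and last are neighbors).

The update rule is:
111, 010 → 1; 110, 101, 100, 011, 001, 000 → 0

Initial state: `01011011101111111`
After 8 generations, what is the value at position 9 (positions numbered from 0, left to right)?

generation 1: 01000001000111110
generation 2: 01000001000011100
generation 3: 01000001000001000
generation 4: 01000001000001000  (fixed point — unchanged through generation 8)
position 9 holds 0

0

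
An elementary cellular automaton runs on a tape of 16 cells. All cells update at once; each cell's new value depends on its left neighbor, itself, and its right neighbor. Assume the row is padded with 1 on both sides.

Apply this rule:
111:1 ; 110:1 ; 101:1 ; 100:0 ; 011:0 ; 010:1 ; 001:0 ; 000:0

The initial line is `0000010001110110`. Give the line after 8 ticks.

0000010000000000

0000010000111011
0000010000011101
0000010000001110
0000010000000111
0000010000000011
0000010000000001
0000010000000000
0000010000000000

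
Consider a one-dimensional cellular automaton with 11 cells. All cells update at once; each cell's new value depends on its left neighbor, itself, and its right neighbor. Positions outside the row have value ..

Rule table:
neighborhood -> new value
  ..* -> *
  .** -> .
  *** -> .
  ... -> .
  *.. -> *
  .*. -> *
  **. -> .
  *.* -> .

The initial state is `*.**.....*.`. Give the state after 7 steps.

...***.....

step 1: *...*...***
step 2: **.***.*...
step 3: .......**..
step 4: ......*..*.
step 5: .....******
step 6: ....*......
step 7: ...***.....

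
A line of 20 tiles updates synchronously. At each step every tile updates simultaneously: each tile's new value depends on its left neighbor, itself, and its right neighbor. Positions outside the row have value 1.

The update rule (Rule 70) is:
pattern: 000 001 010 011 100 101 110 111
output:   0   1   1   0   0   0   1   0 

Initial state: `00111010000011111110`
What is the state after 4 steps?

01001010000100000010
01011010001100000110
01001010010100001010
01011010110100011010

01011010110100011010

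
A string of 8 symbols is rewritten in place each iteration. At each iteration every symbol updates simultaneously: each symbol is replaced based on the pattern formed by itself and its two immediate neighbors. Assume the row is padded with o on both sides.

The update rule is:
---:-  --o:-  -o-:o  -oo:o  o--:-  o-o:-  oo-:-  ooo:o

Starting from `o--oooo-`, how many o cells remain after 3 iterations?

1

---ooo--
---oo---
---o----
count of o: 1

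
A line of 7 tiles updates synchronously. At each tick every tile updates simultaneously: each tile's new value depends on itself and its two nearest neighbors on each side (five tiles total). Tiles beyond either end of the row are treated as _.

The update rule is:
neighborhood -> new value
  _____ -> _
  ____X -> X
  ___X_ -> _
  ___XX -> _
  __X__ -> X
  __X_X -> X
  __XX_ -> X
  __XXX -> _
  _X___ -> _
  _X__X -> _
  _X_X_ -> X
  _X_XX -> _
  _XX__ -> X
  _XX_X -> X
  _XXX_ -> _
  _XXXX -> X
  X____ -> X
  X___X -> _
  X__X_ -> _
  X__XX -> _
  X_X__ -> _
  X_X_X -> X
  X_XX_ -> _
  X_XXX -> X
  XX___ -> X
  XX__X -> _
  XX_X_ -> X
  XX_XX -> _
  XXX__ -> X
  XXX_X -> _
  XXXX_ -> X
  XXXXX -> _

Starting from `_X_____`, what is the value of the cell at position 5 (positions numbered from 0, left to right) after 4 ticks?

X

_X_X___
_XX__X_
_XX__X_  (fixed point — unchanged through tick 4)
position 5 holds X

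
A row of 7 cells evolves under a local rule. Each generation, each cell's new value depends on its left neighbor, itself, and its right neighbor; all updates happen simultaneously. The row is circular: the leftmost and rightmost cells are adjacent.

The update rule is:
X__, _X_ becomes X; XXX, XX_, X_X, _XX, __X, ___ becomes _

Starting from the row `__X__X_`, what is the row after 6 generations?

__XX_XX
X______
XX_____
__X____
__XX___
____X__

____X__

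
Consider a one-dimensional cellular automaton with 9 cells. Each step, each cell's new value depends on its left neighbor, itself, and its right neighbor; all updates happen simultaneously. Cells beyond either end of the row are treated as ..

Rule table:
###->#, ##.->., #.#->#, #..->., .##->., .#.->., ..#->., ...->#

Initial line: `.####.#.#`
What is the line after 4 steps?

#........

step 1: ..##.#.#.
step 2: #...#.#..
step 3: ..#..#..#
step 4: #........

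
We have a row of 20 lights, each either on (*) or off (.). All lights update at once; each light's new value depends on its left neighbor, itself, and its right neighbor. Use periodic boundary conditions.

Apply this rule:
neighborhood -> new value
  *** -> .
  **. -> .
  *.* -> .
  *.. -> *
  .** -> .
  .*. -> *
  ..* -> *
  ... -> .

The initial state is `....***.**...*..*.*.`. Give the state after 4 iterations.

iteration 1: ...*......*.*****.**
iteration 2: *.***....**.........
iteration 3: *....*..*..*.......*
iteration 4: .*..*********.....*.

.*..*********.....*.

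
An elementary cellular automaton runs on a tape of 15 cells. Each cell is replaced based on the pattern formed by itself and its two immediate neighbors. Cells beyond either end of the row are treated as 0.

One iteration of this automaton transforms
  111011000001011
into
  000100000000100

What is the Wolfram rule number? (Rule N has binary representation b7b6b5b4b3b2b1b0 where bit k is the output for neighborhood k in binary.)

32

position 1: 111 → 0  (bit 7 = 0)
position 2: 110 → 0  (bit 6 = 0)
position 3: 101 → 1  (bit 5 = 1)
position 6: 100 → 0  (bit 4 = 0)
position 0: 011 → 0  (bit 3 = 0)
position 11: 010 → 0  (bit 2 = 0)
position 10: 001 → 0  (bit 1 = 0)
position 7: 000 → 0  (bit 0 = 0)
bits b7..b0 = 00100000 = 32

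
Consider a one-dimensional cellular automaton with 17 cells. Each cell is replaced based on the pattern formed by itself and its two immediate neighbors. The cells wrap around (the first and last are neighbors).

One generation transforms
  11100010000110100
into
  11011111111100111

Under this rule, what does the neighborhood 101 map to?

0

At position 13 the neighborhood is 101; the next row has 0 there.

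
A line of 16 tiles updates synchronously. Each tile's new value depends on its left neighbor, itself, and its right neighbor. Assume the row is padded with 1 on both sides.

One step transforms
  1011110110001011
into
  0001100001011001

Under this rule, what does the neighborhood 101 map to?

At position 1 the neighborhood is 101; the next row has 0 there.

0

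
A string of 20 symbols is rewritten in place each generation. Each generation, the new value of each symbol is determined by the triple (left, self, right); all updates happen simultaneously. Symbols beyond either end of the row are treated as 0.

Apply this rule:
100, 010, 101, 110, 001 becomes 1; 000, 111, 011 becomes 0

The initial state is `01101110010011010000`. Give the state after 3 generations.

10110011111101111000
11011100000110001100
01100110001011010110

01100110001011010110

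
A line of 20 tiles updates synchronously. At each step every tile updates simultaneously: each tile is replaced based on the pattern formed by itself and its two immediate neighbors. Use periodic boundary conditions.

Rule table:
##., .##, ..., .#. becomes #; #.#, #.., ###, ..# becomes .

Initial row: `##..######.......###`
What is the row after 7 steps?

.#..#....#.#####.#..
.#..#.##.#.#...#.#.#
.#..#.##.#.#.#.#.#.#
.#..#.##.#.#.#.#.#.#  (fixed point — unchanged through step 7)

.#..#.##.#.#.#.#.#.#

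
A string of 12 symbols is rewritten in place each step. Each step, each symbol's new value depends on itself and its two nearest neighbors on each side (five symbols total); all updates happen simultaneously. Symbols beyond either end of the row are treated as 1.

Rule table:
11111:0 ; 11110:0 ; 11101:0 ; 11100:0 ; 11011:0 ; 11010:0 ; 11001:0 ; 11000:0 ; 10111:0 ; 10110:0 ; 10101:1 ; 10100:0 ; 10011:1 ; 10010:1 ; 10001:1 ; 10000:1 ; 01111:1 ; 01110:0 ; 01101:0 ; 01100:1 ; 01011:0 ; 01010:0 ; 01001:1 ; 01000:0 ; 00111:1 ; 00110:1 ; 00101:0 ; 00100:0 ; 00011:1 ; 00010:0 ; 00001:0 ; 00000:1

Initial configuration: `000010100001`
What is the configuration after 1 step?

010000001011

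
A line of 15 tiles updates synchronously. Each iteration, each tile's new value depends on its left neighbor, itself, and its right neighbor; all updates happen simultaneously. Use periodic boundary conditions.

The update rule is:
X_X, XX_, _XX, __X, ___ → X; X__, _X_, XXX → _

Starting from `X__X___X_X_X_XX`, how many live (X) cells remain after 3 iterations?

8

X_X__XX_X_X_XX_
_X__XXXX_X_XXXX
X__XX__XX_XX__X
count of X: 8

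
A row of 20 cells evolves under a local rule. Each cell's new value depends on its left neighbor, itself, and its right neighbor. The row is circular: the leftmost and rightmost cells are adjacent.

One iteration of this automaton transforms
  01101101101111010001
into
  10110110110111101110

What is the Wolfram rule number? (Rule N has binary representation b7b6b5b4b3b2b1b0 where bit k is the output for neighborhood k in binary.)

position 11: 111 → 1  (bit 7 = 1)
position 2: 110 → 1  (bit 6 = 1)
position 0: 101 → 1  (bit 5 = 1)
position 16: 100 → 1  (bit 4 = 1)
position 1: 011 → 0  (bit 3 = 0)
position 15: 010 → 0  (bit 2 = 0)
position 18: 001 → 1  (bit 1 = 1)
position 17: 000 → 1  (bit 0 = 1)
bits b7..b0 = 11110011 = 243

243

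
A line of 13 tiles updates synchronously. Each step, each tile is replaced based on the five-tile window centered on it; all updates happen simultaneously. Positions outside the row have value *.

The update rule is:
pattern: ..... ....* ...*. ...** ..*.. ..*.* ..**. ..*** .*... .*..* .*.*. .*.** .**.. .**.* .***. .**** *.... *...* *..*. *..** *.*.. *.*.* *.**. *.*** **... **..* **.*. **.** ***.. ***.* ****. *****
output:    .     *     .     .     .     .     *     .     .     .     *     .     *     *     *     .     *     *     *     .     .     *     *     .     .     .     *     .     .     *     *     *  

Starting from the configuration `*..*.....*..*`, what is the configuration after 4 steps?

step 1: ..*..*.*.....
step 2: .*..*.*..*.*.
step 3: *..*.*..*.**.
step 4: ..*.*..*..**.

..*.*..*..**.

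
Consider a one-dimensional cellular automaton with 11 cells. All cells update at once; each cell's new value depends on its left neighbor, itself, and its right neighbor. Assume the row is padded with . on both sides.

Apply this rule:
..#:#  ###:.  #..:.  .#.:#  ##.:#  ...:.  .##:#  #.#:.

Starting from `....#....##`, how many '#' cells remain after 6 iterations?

iteration 1: ...##...###
iteration 2: ..###..##.#
iteration 3: .##.#.###.#
iteration 4: ###.#.#.#.#
iteration 5: #.#.#.#.#.#
iteration 6: #.#.#.#.#.#
count of #: 6

6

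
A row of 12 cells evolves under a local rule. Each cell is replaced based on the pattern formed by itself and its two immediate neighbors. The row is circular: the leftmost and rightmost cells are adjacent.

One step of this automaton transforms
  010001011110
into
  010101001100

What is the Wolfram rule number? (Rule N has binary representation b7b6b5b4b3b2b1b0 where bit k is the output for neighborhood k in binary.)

133

position 8: 111 → 1  (bit 7 = 1)
position 10: 110 → 0  (bit 6 = 0)
position 6: 101 → 0  (bit 5 = 0)
position 2: 100 → 0  (bit 4 = 0)
position 7: 011 → 0  (bit 3 = 0)
position 1: 010 → 1  (bit 2 = 1)
position 0: 001 → 0  (bit 1 = 0)
position 3: 000 → 1  (bit 0 = 1)
bits b7..b0 = 10000101 = 133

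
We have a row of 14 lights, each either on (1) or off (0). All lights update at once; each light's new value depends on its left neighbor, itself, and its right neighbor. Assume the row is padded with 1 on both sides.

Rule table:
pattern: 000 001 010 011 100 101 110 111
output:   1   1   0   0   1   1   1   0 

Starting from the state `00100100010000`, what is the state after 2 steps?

step 1: 11011011101111
step 2: 01101100110000

01101100110000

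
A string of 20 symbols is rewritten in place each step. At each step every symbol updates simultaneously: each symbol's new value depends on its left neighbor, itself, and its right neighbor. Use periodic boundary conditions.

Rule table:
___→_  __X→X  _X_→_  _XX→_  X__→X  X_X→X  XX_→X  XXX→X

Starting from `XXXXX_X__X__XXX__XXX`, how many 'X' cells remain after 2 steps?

XXXXXX_XX_XX_XXXX_XX
XXXXXXX_XX_XX_XXXX_X
count of X: 16

16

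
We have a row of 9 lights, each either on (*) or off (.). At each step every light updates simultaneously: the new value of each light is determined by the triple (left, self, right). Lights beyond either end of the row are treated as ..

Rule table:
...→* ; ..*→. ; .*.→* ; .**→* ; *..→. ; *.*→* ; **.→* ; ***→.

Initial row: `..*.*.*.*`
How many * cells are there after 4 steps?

8

*.*******
***.....*
*.*.***.*
*****.***
count of *: 8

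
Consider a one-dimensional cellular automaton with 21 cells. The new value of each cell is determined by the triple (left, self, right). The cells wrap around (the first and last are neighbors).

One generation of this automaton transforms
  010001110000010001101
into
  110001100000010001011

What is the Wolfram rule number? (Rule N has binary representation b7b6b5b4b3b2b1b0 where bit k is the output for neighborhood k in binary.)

position 6: 111 → 1  (bit 7 = 1)
position 7: 110 → 0  (bit 6 = 0)
position 0: 101 → 1  (bit 5 = 1)
position 2: 100 → 0  (bit 4 = 0)
position 5: 011 → 1  (bit 3 = 1)
position 1: 010 → 1  (bit 2 = 1)
position 4: 001 → 0  (bit 1 = 0)
position 3: 000 → 0  (bit 0 = 0)
bits b7..b0 = 10101100 = 172

172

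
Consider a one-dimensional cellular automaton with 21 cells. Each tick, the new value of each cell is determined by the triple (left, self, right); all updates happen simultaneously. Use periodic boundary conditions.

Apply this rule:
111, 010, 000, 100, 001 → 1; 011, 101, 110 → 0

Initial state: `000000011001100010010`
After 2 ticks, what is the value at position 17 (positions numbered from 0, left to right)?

1

111111100110011111111
111111011001101111111
position 17 holds 1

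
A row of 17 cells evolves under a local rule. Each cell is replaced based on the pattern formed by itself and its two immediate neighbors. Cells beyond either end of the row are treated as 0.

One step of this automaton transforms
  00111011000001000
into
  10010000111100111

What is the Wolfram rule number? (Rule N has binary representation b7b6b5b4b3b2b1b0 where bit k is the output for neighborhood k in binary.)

position 3: 111 → 1  (bit 7 = 1)
position 4: 110 → 0  (bit 6 = 0)
position 5: 101 → 0  (bit 5 = 0)
position 8: 100 → 1  (bit 4 = 1)
position 2: 011 → 0  (bit 3 = 0)
position 13: 010 → 0  (bit 2 = 0)
position 1: 001 → 0  (bit 1 = 0)
position 0: 000 → 1  (bit 0 = 1)
bits b7..b0 = 10010001 = 145

145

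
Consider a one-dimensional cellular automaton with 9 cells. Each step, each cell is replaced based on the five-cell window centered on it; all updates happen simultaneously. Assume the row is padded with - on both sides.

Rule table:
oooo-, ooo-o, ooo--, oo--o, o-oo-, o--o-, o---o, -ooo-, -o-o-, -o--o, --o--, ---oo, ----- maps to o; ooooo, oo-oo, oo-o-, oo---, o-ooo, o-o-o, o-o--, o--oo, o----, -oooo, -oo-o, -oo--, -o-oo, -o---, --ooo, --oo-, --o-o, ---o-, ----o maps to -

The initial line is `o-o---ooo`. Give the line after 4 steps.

-o--oo-oo
-oo----o-
o------o-
o--oo--o-

o--oo--o-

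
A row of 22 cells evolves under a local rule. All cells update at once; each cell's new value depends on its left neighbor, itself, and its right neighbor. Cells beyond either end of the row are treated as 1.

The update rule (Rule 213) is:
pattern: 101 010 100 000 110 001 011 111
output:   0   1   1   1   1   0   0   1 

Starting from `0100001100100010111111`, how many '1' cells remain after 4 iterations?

0111100110111010011111
0011110010011011001111
1001111011001001100111
1100111001101100110011
count of 1: 13

13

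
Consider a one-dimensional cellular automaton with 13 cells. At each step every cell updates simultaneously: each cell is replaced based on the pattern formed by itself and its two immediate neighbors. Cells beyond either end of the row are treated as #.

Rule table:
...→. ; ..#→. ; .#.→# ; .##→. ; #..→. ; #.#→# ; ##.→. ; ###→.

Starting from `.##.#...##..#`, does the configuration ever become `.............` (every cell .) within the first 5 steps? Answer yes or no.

yes

step 1: #..##........
step 2: .............
all cells are . at step 2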